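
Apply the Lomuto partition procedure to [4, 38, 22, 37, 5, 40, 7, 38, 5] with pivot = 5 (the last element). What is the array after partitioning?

Lomuto partition with pivot = 5:

Initial array: [4, 38, 22, 37, 5, 40, 7, 38, 5]

arr[0]=4 <= 5: swap with position 0, array becomes [4, 38, 22, 37, 5, 40, 7, 38, 5]
arr[1]=38 > 5: no swap
arr[2]=22 > 5: no swap
arr[3]=37 > 5: no swap
arr[4]=5 <= 5: swap with position 1, array becomes [4, 5, 22, 37, 38, 40, 7, 38, 5]
arr[5]=40 > 5: no swap
arr[6]=7 > 5: no swap
arr[7]=38 > 5: no swap

Place pivot at position 2: [4, 5, 5, 37, 38, 40, 7, 38, 22]
Pivot position: 2

After partitioning with pivot 5, the array becomes [4, 5, 5, 37, 38, 40, 7, 38, 22]. The pivot is placed at index 2. All elements to the left of the pivot are <= 5, and all elements to the right are > 5.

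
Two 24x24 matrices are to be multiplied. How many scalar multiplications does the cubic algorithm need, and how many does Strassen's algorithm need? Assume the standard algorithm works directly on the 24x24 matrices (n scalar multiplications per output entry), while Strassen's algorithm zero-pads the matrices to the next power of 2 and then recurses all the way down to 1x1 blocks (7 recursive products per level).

Matrix multiplication for 24x24 matrices:

Strassen's algorithm requires power-of-2 dimensions. Pad 24x24 to 32x32 (next power of 2).

Standard algorithm: 24^3 = 13824 multiplications
Strassen's algorithm: 7^(log2(32)) = 7^5 = 16807 multiplications
Difference: 13824 - 16807 = -2983 (Strassen uses MORE here due to padding overhead — for small or just-over-power-of-2 n, padding can outweigh the per-level savings)

Standard: 13824 multiplications (24^3). Strassen: 16807 multiplications (7^5, after padding to 32x32). Strassen reduces 8 recursive multiplications to 7 at each level.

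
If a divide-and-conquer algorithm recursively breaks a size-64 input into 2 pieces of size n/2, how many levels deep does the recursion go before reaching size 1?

For divide and conquer with division factor 2:

Problem sizes at each level:
Level 0: 64
Level 1: 32
Level 2: 16
Level 3: 8
Level 4: 4
Level 5: 2
Level 6: 1

The root is level 0 and the size-1 base case is level 6 (the tree spans levels 0 through 6, i.e. 7 levels counting the root), so the depth is the number of divisions: log_2(64) = 6

The recursion tree depth is log_2(64) = 6. At each level, the problem size is divided by 2, so it takes 6 divisions to reduce to a base case of size 1. The algorithm makes 2 recursive calls at each level.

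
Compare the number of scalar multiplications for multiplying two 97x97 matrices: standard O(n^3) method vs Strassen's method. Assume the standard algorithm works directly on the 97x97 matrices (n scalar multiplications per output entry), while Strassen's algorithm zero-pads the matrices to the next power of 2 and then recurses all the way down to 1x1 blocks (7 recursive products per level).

Matrix multiplication for 97x97 matrices:

Strassen's algorithm requires power-of-2 dimensions. Pad 97x97 to 128x128 (next power of 2).

Standard algorithm: 97^3 = 912673 multiplications
Strassen's algorithm: 7^(log2(128)) = 7^7 = 823543 multiplications
Savings: 912673 - 823543 = 89130 multiplications

Standard: 912673 multiplications (97^3). Strassen: 823543 multiplications (7^7, after padding to 128x128). Strassen reduces 8 recursive multiplications to 7 at each level.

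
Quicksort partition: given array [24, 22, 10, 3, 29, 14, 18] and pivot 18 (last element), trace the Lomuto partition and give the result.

Lomuto partition with pivot = 18:

Initial array: [24, 22, 10, 3, 29, 14, 18]

arr[0]=24 > 18: no swap
arr[1]=22 > 18: no swap
arr[2]=10 <= 18: swap with position 0, array becomes [10, 22, 24, 3, 29, 14, 18]
arr[3]=3 <= 18: swap with position 1, array becomes [10, 3, 24, 22, 29, 14, 18]
arr[4]=29 > 18: no swap
arr[5]=14 <= 18: swap with position 2, array becomes [10, 3, 14, 22, 29, 24, 18]

Place pivot at position 3: [10, 3, 14, 18, 29, 24, 22]
Pivot position: 3

After partitioning with pivot 18, the array becomes [10, 3, 14, 18, 29, 24, 22]. The pivot is placed at index 3. All elements to the left of the pivot are <= 18, and all elements to the right are > 18.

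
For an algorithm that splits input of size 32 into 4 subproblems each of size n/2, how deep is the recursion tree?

For divide and conquer with division factor 2:

Problem sizes at each level:
Level 0: 32
Level 1: 16
Level 2: 8
Level 3: 4
Level 4: 2
Level 5: 1

The root is level 0 and the size-1 base case is level 5 (the tree spans levels 0 through 5, i.e. 6 levels counting the root), so the depth is the number of divisions: log_2(32) = 5

The recursion tree depth is log_2(32) = 5. At each level, the problem size is divided by 2, so it takes 5 divisions to reduce to a base case of size 1. The algorithm makes 4 recursive calls at each level.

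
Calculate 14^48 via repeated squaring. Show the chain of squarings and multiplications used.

Computing 14^48 by squaring (build up from 14^1; each line after the first costs one multiplication):

14^1 = 14
14^2 = (14^1)^2 = 14^2 = 196
14^3 = 14 * 14^2 = 14 * 196 = 2744
14^6 = (14^3)^2 = 2744^2 = 7529536
14^12 = (14^6)^2 = 7529536^2 = 56693912375296
14^24 = (14^12)^2 = 56693912375296^2 = 3214199700417740936751087616
14^48 = (14^24)^2 = 3214199700417740936751087616^2 = 10331079714165495587340637070279506584015829758908563456

Result: 10331079714165495587340637070279506584015829758908563456
Multiplications needed: 6 (6 lines after 14^1)

14^48 = 10331079714165495587340637070279506584015829758908563456. Using exponentiation by squaring, this requires 6 multiplications. The key idea: if the exponent is even, square the half-power; if odd, multiply by the base once.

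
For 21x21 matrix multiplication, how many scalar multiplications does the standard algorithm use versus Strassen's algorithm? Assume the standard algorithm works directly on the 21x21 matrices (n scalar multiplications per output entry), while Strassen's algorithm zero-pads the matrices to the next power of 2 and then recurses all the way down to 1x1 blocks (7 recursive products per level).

Matrix multiplication for 21x21 matrices:

Strassen's algorithm requires power-of-2 dimensions. Pad 21x21 to 32x32 (next power of 2).

Standard algorithm: 21^3 = 9261 multiplications
Strassen's algorithm: 7^(log2(32)) = 7^5 = 16807 multiplications
Difference: 9261 - 16807 = -7546 (Strassen uses MORE here due to padding overhead — for small or just-over-power-of-2 n, padding can outweigh the per-level savings)

Standard: 9261 multiplications (21^3). Strassen: 16807 multiplications (7^5, after padding to 32x32). Strassen reduces 8 recursive multiplications to 7 at each level.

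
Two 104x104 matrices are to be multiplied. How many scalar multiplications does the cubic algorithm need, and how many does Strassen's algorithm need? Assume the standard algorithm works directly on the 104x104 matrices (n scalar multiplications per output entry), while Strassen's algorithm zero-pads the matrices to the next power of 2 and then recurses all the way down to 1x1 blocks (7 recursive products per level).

Matrix multiplication for 104x104 matrices:

Strassen's algorithm requires power-of-2 dimensions. Pad 104x104 to 128x128 (next power of 2).

Standard algorithm: 104^3 = 1124864 multiplications
Strassen's algorithm: 7^(log2(128)) = 7^7 = 823543 multiplications
Savings: 1124864 - 823543 = 301321 multiplications

Standard: 1124864 multiplications (104^3). Strassen: 823543 multiplications (7^7, after padding to 128x128). Strassen reduces 8 recursive multiplications to 7 at each level.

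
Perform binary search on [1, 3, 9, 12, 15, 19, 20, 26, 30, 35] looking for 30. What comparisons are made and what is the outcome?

Binary search for 30 in [1, 3, 9, 12, 15, 19, 20, 26, 30, 35]:

lo=0, hi=9, mid=4, arr[mid]=15 -> 15 < 30, search right half
lo=5, hi=9, mid=7, arr[mid]=26 -> 26 < 30, search right half
lo=8, hi=9, mid=8, arr[mid]=30 -> Found target at index 8!

Binary search finds 30 at index 8 after 3 comparisons. The search repeatedly halves the search space by comparing with the middle element.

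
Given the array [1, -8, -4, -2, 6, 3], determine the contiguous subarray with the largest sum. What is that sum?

Using Kadane's algorithm on [1, -8, -4, -2, 6, 3]:

Scanning through the array:
Position 1 (value -8): max_ending_here = -7, max_so_far = 1
Position 2 (value -4): max_ending_here = -4, max_so_far = 1
Position 3 (value -2): max_ending_here = -2, max_so_far = 1
Position 4 (value 6): max_ending_here = 6, max_so_far = 6
Position 5 (value 3): max_ending_here = 9, max_so_far = 9

Maximum subarray: [6, 3]
Maximum sum: 9

The maximum subarray is [6, 3] with sum 9. This subarray runs from index 4 to index 5.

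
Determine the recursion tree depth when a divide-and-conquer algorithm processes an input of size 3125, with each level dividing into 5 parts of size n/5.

For divide and conquer with division factor 5:

Problem sizes at each level:
Level 0: 3125
Level 1: 625
Level 2: 125
Level 3: 25
Level 4: 5
Level 5: 1

The root is level 0 and the size-1 base case is level 5 (the tree spans levels 0 through 5, i.e. 6 levels counting the root), so the depth is the number of divisions: log_5(3125) = 5

The recursion tree depth is log_5(3125) = 5. At each level, the problem size is divided by 5, so it takes 5 divisions to reduce to a base case of size 1. The algorithm makes 5 recursive calls at each level.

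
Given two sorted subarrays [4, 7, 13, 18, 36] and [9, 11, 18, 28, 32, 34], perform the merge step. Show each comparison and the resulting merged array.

Merging process:

Compare 4 vs 9: take 4 from left. Merged: [4]
Compare 7 vs 9: take 7 from left. Merged: [4, 7]
Compare 13 vs 9: take 9 from right. Merged: [4, 7, 9]
Compare 13 vs 11: take 11 from right. Merged: [4, 7, 9, 11]
Compare 13 vs 18: take 13 from left. Merged: [4, 7, 9, 11, 13]
Compare 18 vs 18: take 18 from left. Merged: [4, 7, 9, 11, 13, 18]
Compare 36 vs 18: take 18 from right. Merged: [4, 7, 9, 11, 13, 18, 18]
Compare 36 vs 28: take 28 from right. Merged: [4, 7, 9, 11, 13, 18, 18, 28]
Compare 36 vs 32: take 32 from right. Merged: [4, 7, 9, 11, 13, 18, 18, 28, 32]
Compare 36 vs 34: take 34 from right. Merged: [4, 7, 9, 11, 13, 18, 18, 28, 32, 34]
Append remaining from left: [36]. Merged: [4, 7, 9, 11, 13, 18, 18, 28, 32, 34, 36]

Final merged array: [4, 7, 9, 11, 13, 18, 18, 28, 32, 34, 36]
Total comparisons: 10

The merged array is [4, 7, 9, 11, 13, 18, 18, 28, 32, 34, 36], requiring 10 comparisons. The merge step runs in O(n) time where n is the total number of elements.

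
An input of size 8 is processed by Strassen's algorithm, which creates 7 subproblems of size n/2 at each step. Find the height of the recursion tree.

For divide and conquer with division factor 2:

Problem sizes at each level:
Level 0: 8
Level 1: 4
Level 2: 2
Level 3: 1

The root is level 0 and the size-1 base case is level 3 (the tree spans levels 0 through 3, i.e. 4 levels counting the root), so the depth is the number of divisions: log_2(8) = 3

The recursion tree depth is log_2(8) = 3. At each level, the problem size is divided by 2, so it takes 3 divisions to reduce to a base case of size 1. The algorithm makes 7 recursive calls at each level.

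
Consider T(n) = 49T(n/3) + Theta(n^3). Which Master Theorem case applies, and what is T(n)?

Master Theorem for T(n) = 49T(n/3) + O(n^3):

a = 49, b = 3, c = 3
log_b(a) = log_3(49) = 3.5425

Case 1: c = 3 < log_3(49) = 3.5425
T(n) = O(n^(log_3 49))

For T(n) = 49T(n/3) + O(n^3): log_3(49) = 3.5425. This is Case 1 of the Master Theorem (c < log_b(a), work dominated by leaves), giving O(n^(log_3 49)).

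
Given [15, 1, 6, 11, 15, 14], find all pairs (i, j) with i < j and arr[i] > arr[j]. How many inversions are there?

Finding inversions in [15, 1, 6, 11, 15, 14]:

(0, 1): arr[0]=15 > arr[1]=1
(0, 2): arr[0]=15 > arr[2]=6
(0, 3): arr[0]=15 > arr[3]=11
(0, 5): arr[0]=15 > arr[5]=14
(4, 5): arr[4]=15 > arr[5]=14

Total inversions: 5

The array has 5 inversion(s): (0,1), (0,2), (0,3), (0,5), (4,5). Each pair (i,j) satisfies i < j and arr[i] > arr[j].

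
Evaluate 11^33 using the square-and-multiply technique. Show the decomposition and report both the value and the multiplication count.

Computing 11^33 by squaring (build up from 11^1; each line after the first costs one multiplication):

11^1 = 11
11^2 = (11^1)^2 = 11^2 = 121
11^4 = (11^2)^2 = 121^2 = 14641
11^8 = (11^4)^2 = 14641^2 = 214358881
11^16 = (11^8)^2 = 214358881^2 = 45949729863572161
11^32 = (11^16)^2 = 45949729863572161^2 = 2111377674535255285545615254209921
11^33 = 11 * 11^32 = 11 * 2111377674535255285545615254209921 = 23225154419887808141001767796309131

Result: 23225154419887808141001767796309131
Multiplications needed: 6 (6 lines after 11^1)

11^33 = 23225154419887808141001767796309131. Using exponentiation by squaring, this requires 6 multiplications. The key idea: if the exponent is even, square the half-power; if odd, multiply by the base once.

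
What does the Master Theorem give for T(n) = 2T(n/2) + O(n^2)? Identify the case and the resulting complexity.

Master Theorem for T(n) = 2T(n/2) + O(n^2):

a = 2, b = 2, c = 2
log_b(a) = log_2(2) = 1.0000

Case 3: c = 2 > log_2(2) = 1.0000
T(n) = O(n^2) = O(n^2)

For T(n) = 2T(n/2) + O(n^2): log_2(2) = 1.0000. This is Case 3 of the Master Theorem (c > log_b(a), work dominated by root), giving O(n^2).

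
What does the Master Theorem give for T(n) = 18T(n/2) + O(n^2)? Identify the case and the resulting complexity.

Master Theorem for T(n) = 18T(n/2) + O(n^2):

a = 18, b = 2, c = 2
log_b(a) = log_2(18) = 4.1699

Case 1: c = 2 < log_2(18) = 4.1699
T(n) = O(n^(log_2 18))

For T(n) = 18T(n/2) + O(n^2): log_2(18) = 4.1699. This is Case 1 of the Master Theorem (c < log_b(a), work dominated by leaves), giving O(n^(log_2 18)).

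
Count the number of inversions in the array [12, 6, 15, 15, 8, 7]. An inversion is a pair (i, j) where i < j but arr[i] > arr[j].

Finding inversions in [12, 6, 15, 15, 8, 7]:

(0, 1): arr[0]=12 > arr[1]=6
(0, 4): arr[0]=12 > arr[4]=8
(0, 5): arr[0]=12 > arr[5]=7
(2, 4): arr[2]=15 > arr[4]=8
(2, 5): arr[2]=15 > arr[5]=7
(3, 4): arr[3]=15 > arr[4]=8
(3, 5): arr[3]=15 > arr[5]=7
(4, 5): arr[4]=8 > arr[5]=7

Total inversions: 8

The array has 8 inversion(s): (0,1), (0,4), (0,5), (2,4), (2,5), (3,4), (3,5), (4,5). Each pair (i,j) satisfies i < j and arr[i] > arr[j].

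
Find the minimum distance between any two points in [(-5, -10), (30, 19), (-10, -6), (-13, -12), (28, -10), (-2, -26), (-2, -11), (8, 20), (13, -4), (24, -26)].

Computing all pairwise distances among 10 points:

d((-5, -10), (30, 19)) = 45.4533
d((-5, -10), (-10, -6)) = 6.4031
d((-5, -10), (-13, -12)) = 8.2462
d((-5, -10), (28, -10)) = 33.0
d((-5, -10), (-2, -26)) = 16.2788
d((-5, -10), (-2, -11)) = 3.1623 <-- minimum
d((-5, -10), (8, 20)) = 32.6956
d((-5, -10), (13, -4)) = 18.9737
d((-5, -10), (24, -26)) = 33.121
d((30, 19), (-10, -6)) = 47.1699
d((30, 19), (-13, -12)) = 53.0094
d((30, 19), (28, -10)) = 29.0689
d((30, 19), (-2, -26)) = 55.2178
d((30, 19), (-2, -11)) = 43.8634
d((30, 19), (8, 20)) = 22.0227
d((30, 19), (13, -4)) = 28.6007
d((30, 19), (24, -26)) = 45.3982
d((-10, -6), (-13, -12)) = 6.7082
d((-10, -6), (28, -10)) = 38.2099
d((-10, -6), (-2, -26)) = 21.5407
d((-10, -6), (-2, -11)) = 9.434
d((-10, -6), (8, 20)) = 31.6228
d((-10, -6), (13, -4)) = 23.0868
d((-10, -6), (24, -26)) = 39.4462
d((-13, -12), (28, -10)) = 41.0488
d((-13, -12), (-2, -26)) = 17.8045
d((-13, -12), (-2, -11)) = 11.0454
d((-13, -12), (8, 20)) = 38.2753
d((-13, -12), (13, -4)) = 27.2029
d((-13, -12), (24, -26)) = 39.5601
d((28, -10), (-2, -26)) = 34.0
d((28, -10), (-2, -11)) = 30.0167
d((28, -10), (8, 20)) = 36.0555
d((28, -10), (13, -4)) = 16.1555
d((28, -10), (24, -26)) = 16.4924
d((-2, -26), (-2, -11)) = 15.0
d((-2, -26), (8, 20)) = 47.0744
d((-2, -26), (13, -4)) = 26.6271
d((-2, -26), (24, -26)) = 26.0
d((-2, -11), (8, 20)) = 32.573
d((-2, -11), (13, -4)) = 16.5529
d((-2, -11), (24, -26)) = 30.0167
d((8, 20), (13, -4)) = 24.5153
d((8, 20), (24, -26)) = 48.7032
d((13, -4), (24, -26)) = 24.5967

Closest pair: (-5, -10) and (-2, -11) with distance 3.1623

The closest pair is (-5, -10) and (-2, -11) with Euclidean distance 3.1623. For 10 points, brute-force pairwise comparison is shown above. For large n, the divide-and-conquer algorithm (sort by x, recurse on halves, check the dividing strip) achieves O(n log n).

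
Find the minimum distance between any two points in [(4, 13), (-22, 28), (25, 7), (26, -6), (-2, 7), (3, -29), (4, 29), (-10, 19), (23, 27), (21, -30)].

Computing all pairwise distances among 10 points:

d((4, 13), (-22, 28)) = 30.0167
d((4, 13), (25, 7)) = 21.8403
d((4, 13), (26, -6)) = 29.0689
d((4, 13), (-2, 7)) = 8.4853 <-- minimum
d((4, 13), (3, -29)) = 42.0119
d((4, 13), (4, 29)) = 16.0
d((4, 13), (-10, 19)) = 15.2315
d((4, 13), (23, 27)) = 23.6008
d((4, 13), (21, -30)) = 46.2385
d((-22, 28), (25, 7)) = 51.4782
d((-22, 28), (26, -6)) = 58.8218
d((-22, 28), (-2, 7)) = 29.0
d((-22, 28), (3, -29)) = 62.2415
d((-22, 28), (4, 29)) = 26.0192
d((-22, 28), (-10, 19)) = 15.0
d((-22, 28), (23, 27)) = 45.0111
d((-22, 28), (21, -30)) = 72.2011
d((25, 7), (26, -6)) = 13.0384
d((25, 7), (-2, 7)) = 27.0
d((25, 7), (3, -29)) = 42.19
d((25, 7), (4, 29)) = 30.4138
d((25, 7), (-10, 19)) = 37.0
d((25, 7), (23, 27)) = 20.0998
d((25, 7), (21, -30)) = 37.2156
d((26, -6), (-2, 7)) = 30.8707
d((26, -6), (3, -29)) = 32.5269
d((26, -6), (4, 29)) = 41.3401
d((26, -6), (-10, 19)) = 43.8292
d((26, -6), (23, 27)) = 33.1361
d((26, -6), (21, -30)) = 24.5153
d((-2, 7), (3, -29)) = 36.3456
d((-2, 7), (4, 29)) = 22.8035
d((-2, 7), (-10, 19)) = 14.4222
d((-2, 7), (23, 27)) = 32.0156
d((-2, 7), (21, -30)) = 43.566
d((3, -29), (4, 29)) = 58.0086
d((3, -29), (-10, 19)) = 49.7293
d((3, -29), (23, 27)) = 59.4643
d((3, -29), (21, -30)) = 18.0278
d((4, 29), (-10, 19)) = 17.2047
d((4, 29), (23, 27)) = 19.105
d((4, 29), (21, -30)) = 61.4003
d((-10, 19), (23, 27)) = 33.9559
d((-10, 19), (21, -30)) = 57.9828
d((23, 27), (21, -30)) = 57.0351

Closest pair: (4, 13) and (-2, 7) with distance 8.4853

The closest pair is (4, 13) and (-2, 7) with Euclidean distance 8.4853. For 10 points, brute-force pairwise comparison is shown above. For large n, the divide-and-conquer algorithm (sort by x, recurse on halves, check the dividing strip) achieves O(n log n).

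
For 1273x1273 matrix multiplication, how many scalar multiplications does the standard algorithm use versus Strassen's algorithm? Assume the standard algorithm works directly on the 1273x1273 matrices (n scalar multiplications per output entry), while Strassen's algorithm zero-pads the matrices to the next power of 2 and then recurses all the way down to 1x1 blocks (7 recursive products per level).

Matrix multiplication for 1273x1273 matrices:

Strassen's algorithm requires power-of-2 dimensions. Pad 1273x1273 to 2048x2048 (next power of 2).

Standard algorithm: 1273^3 = 2062933417 multiplications
Strassen's algorithm: 7^(log2(2048)) = 7^11 = 1977326743 multiplications
Savings: 2062933417 - 1977326743 = 85606674 multiplications

Standard: 2062933417 multiplications (1273^3). Strassen: 1977326743 multiplications (7^11, after padding to 2048x2048). Strassen reduces 8 recursive multiplications to 7 at each level.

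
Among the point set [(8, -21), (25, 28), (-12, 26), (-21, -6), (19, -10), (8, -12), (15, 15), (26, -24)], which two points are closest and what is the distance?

Computing all pairwise distances among 8 points:

d((8, -21), (25, 28)) = 51.8652
d((8, -21), (-12, 26)) = 51.0784
d((8, -21), (-21, -6)) = 32.6497
d((8, -21), (19, -10)) = 15.5563
d((8, -21), (8, -12)) = 9.0 <-- minimum
d((8, -21), (15, 15)) = 36.6742
d((8, -21), (26, -24)) = 18.2483
d((25, 28), (-12, 26)) = 37.054
d((25, 28), (-21, -6)) = 57.2014
d((25, 28), (19, -10)) = 38.4708
d((25, 28), (8, -12)) = 43.4626
d((25, 28), (15, 15)) = 16.4012
d((25, 28), (26, -24)) = 52.0096
d((-12, 26), (-21, -6)) = 33.2415
d((-12, 26), (19, -10)) = 47.5079
d((-12, 26), (8, -12)) = 42.9418
d((-12, 26), (15, 15)) = 29.1548
d((-12, 26), (26, -24)) = 62.8013
d((-21, -6), (19, -10)) = 40.1995
d((-21, -6), (8, -12)) = 29.6142
d((-21, -6), (15, 15)) = 41.6773
d((-21, -6), (26, -24)) = 50.3289
d((19, -10), (8, -12)) = 11.1803
d((19, -10), (15, 15)) = 25.318
d((19, -10), (26, -24)) = 15.6525
d((8, -12), (15, 15)) = 27.8927
d((8, -12), (26, -24)) = 21.6333
d((15, 15), (26, -24)) = 40.5216

Closest pair: (8, -21) and (8, -12) with distance 9.0

The closest pair is (8, -21) and (8, -12) with Euclidean distance 9.0. For 8 points, brute-force pairwise comparison is shown above. For large n, the divide-and-conquer algorithm (sort by x, recurse on halves, check the dividing strip) achieves O(n log n).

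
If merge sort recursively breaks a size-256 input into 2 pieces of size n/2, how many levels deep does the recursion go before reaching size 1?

For divide and conquer with division factor 2:

Problem sizes at each level:
Level 0: 256
Level 1: 128
Level 2: 64
Level 3: 32
Level 4: 16
Level 5: 8
Level 6: 4
Level 7: 2
Level 8: 1

The root is level 0 and the size-1 base case is level 8 (the tree spans levels 0 through 8, i.e. 9 levels counting the root), so the depth is the number of divisions: log_2(256) = 8

The recursion tree depth is log_2(256) = 8. At each level, the problem size is divided by 2, so it takes 8 divisions to reduce to a base case of size 1. The algorithm makes 2 recursive calls at each level.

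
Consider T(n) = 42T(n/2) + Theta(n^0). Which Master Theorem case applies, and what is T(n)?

Master Theorem for T(n) = 42T(n/2) + O(n^0):

a = 42, b = 2, c = 0
log_b(a) = log_2(42) = 5.3923

Case 1: c = 0 < log_2(42) = 5.3923
T(n) = O(n^(log_2 42))

For T(n) = 42T(n/2) + O(n^0): log_2(42) = 5.3923. This is Case 1 of the Master Theorem (c < log_b(a), work dominated by leaves), giving O(n^(log_2 42)).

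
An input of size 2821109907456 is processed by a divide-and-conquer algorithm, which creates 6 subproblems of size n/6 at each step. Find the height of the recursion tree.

For divide and conquer with division factor 6:

Problem sizes at each level:
Level 0: 2821109907456
Level 1: 470184984576
Level 2: 78364164096
Level 3: 13060694016
Level 4: 2176782336
Level 5: 362797056
Level 6: 60466176
Level 7: 10077696
Level 8: 1679616
Level 9: 279936
Level 10: 46656
Level 11: 7776
Level 12: 1296
Level 13: 216
Level 14: 36
Level 15: 6
Level 16: 1

The root is level 0 and the size-1 base case is level 16 (the tree spans levels 0 through 16, i.e. 17 levels counting the root), so the depth is the number of divisions: log_6(2821109907456) = 16

The recursion tree depth is log_6(2821109907456) = 16. At each level, the problem size is divided by 6, so it takes 16 divisions to reduce to a base case of size 1. The algorithm makes 6 recursive calls at each level.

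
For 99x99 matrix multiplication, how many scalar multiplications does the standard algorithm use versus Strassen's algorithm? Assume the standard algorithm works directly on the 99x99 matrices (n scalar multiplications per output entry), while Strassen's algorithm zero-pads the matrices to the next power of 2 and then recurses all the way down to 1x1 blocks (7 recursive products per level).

Matrix multiplication for 99x99 matrices:

Strassen's algorithm requires power-of-2 dimensions. Pad 99x99 to 128x128 (next power of 2).

Standard algorithm: 99^3 = 970299 multiplications
Strassen's algorithm: 7^(log2(128)) = 7^7 = 823543 multiplications
Savings: 970299 - 823543 = 146756 multiplications

Standard: 970299 multiplications (99^3). Strassen: 823543 multiplications (7^7, after padding to 128x128). Strassen reduces 8 recursive multiplications to 7 at each level.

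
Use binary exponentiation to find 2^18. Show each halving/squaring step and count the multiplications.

Computing 2^18 by squaring (build up from 2^1; each line after the first costs one multiplication):

2^1 = 2
2^2 = (2^1)^2 = 2^2 = 4
2^4 = (2^2)^2 = 4^2 = 16
2^8 = (2^4)^2 = 16^2 = 256
2^9 = 2 * 2^8 = 2 * 256 = 512
2^18 = (2^9)^2 = 512^2 = 262144

Result: 262144
Multiplications needed: 5 (5 lines after 2^1)

2^18 = 262144. Using exponentiation by squaring, this requires 5 multiplications. The key idea: if the exponent is even, square the half-power; if odd, multiply by the base once.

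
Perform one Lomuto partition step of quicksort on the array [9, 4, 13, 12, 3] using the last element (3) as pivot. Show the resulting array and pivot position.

Lomuto partition with pivot = 3:

Initial array: [9, 4, 13, 12, 3]

arr[0]=9 > 3: no swap
arr[1]=4 > 3: no swap
arr[2]=13 > 3: no swap
arr[3]=12 > 3: no swap

Place pivot at position 0: [3, 4, 13, 12, 9]
Pivot position: 0

After partitioning with pivot 3, the array becomes [3, 4, 13, 12, 9]. The pivot is placed at index 0. All elements to the left of the pivot are <= 3, and all elements to the right are > 3.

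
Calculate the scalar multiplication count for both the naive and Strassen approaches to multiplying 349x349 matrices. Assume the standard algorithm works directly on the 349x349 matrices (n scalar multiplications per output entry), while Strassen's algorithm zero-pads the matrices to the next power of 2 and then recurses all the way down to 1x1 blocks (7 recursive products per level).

Matrix multiplication for 349x349 matrices:

Strassen's algorithm requires power-of-2 dimensions. Pad 349x349 to 512x512 (next power of 2).

Standard algorithm: 349^3 = 42508549 multiplications
Strassen's algorithm: 7^(log2(512)) = 7^9 = 40353607 multiplications
Savings: 42508549 - 40353607 = 2154942 multiplications

Standard: 42508549 multiplications (349^3). Strassen: 40353607 multiplications (7^9, after padding to 512x512). Strassen reduces 8 recursive multiplications to 7 at each level.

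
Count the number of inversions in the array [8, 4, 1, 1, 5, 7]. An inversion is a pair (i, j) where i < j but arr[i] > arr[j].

Finding inversions in [8, 4, 1, 1, 5, 7]:

(0, 1): arr[0]=8 > arr[1]=4
(0, 2): arr[0]=8 > arr[2]=1
(0, 3): arr[0]=8 > arr[3]=1
(0, 4): arr[0]=8 > arr[4]=5
(0, 5): arr[0]=8 > arr[5]=7
(1, 2): arr[1]=4 > arr[2]=1
(1, 3): arr[1]=4 > arr[3]=1

Total inversions: 7

The array has 7 inversion(s): (0,1), (0,2), (0,3), (0,4), (0,5), (1,2), (1,3). Each pair (i,j) satisfies i < j and arr[i] > arr[j].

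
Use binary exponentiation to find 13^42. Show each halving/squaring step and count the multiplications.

Computing 13^42 by squaring (build up from 13^1; each line after the first costs one multiplication):

13^1 = 13
13^2 = (13^1)^2 = 13^2 = 169
13^4 = (13^2)^2 = 169^2 = 28561
13^5 = 13 * 13^4 = 13 * 28561 = 371293
13^10 = (13^5)^2 = 371293^2 = 137858491849
13^20 = (13^10)^2 = 137858491849^2 = 19004963774880799438801
13^21 = 13 * 13^20 = 13 * 19004963774880799438801 = 247064529073450392704413
13^42 = (13^21)^2 = 247064529073450392704413^2 = 61040881526285814362156628321386486455989674569

Result: 61040881526285814362156628321386486455989674569
Multiplications needed: 7 (7 lines after 13^1)

13^42 = 61040881526285814362156628321386486455989674569. Using exponentiation by squaring, this requires 7 multiplications. The key idea: if the exponent is even, square the half-power; if odd, multiply by the base once.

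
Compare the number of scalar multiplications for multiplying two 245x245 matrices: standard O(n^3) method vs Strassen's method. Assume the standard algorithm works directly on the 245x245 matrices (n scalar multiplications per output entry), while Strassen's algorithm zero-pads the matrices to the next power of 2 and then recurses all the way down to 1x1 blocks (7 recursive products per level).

Matrix multiplication for 245x245 matrices:

Strassen's algorithm requires power-of-2 dimensions. Pad 245x245 to 256x256 (next power of 2).

Standard algorithm: 245^3 = 14706125 multiplications
Strassen's algorithm: 7^(log2(256)) = 7^8 = 5764801 multiplications
Savings: 14706125 - 5764801 = 8941324 multiplications

Standard: 14706125 multiplications (245^3). Strassen: 5764801 multiplications (7^8, after padding to 256x256). Strassen reduces 8 recursive multiplications to 7 at each level.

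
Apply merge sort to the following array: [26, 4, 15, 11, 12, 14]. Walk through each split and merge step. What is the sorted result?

Merge sort trace:

Split: [26, 4, 15, 11, 12, 14] -> [26, 4, 15] and [11, 12, 14]
  Split: [26, 4, 15] -> [26] and [4, 15]
    Split: [4, 15] -> [4] and [15]
    Merge: [4] + [15] -> [4, 15]
  Merge: [26] + [4, 15] -> [4, 15, 26]
  Split: [11, 12, 14] -> [11] and [12, 14]
    Split: [12, 14] -> [12] and [14]
    Merge: [12] + [14] -> [12, 14]
  Merge: [11] + [12, 14] -> [11, 12, 14]
Merge: [4, 15, 26] + [11, 12, 14] -> [4, 11, 12, 14, 15, 26]

Final sorted array: [4, 11, 12, 14, 15, 26]

The merge sort proceeds by recursively splitting the array and merging sorted halves.
After all merges, the sorted array is [4, 11, 12, 14, 15, 26].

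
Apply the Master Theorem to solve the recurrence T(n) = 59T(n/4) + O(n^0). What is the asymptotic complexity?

Master Theorem for T(n) = 59T(n/4) + O(n^0):

a = 59, b = 4, c = 0
log_b(a) = log_4(59) = 2.9413

Case 1: c = 0 < log_4(59) = 2.9413
T(n) = O(n^(log_4 59))

For T(n) = 59T(n/4) + O(n^0): log_4(59) = 2.9413. This is Case 1 of the Master Theorem (c < log_b(a), work dominated by leaves), giving O(n^(log_4 59)).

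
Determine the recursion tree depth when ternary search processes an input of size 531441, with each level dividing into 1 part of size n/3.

For divide and conquer with division factor 3:

Problem sizes at each level:
Level 0: 531441
Level 1: 177147
Level 2: 59049
Level 3: 19683
Level 4: 6561
Level 5: 2187
Level 6: 729
Level 7: 243
Level 8: 81
Level 9: 27
Level 10: 9
Level 11: 3
Level 12: 1

The root is level 0 and the size-1 base case is level 12 (the tree spans levels 0 through 12, i.e. 13 levels counting the root), so the depth is the number of divisions: log_3(531441) = 12

The recursion tree depth is log_3(531441) = 12. At each level, the problem size is divided by 3, so it takes 12 divisions to reduce to a base case of size 1. The algorithm makes 1 recursive call at each level.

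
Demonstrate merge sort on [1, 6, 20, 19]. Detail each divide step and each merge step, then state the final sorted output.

Merge sort trace:

Split: [1, 6, 20, 19] -> [1, 6] and [20, 19]
  Split: [1, 6] -> [1] and [6]
  Merge: [1] + [6] -> [1, 6]
  Split: [20, 19] -> [20] and [19]
  Merge: [20] + [19] -> [19, 20]
Merge: [1, 6] + [19, 20] -> [1, 6, 19, 20]

Final sorted array: [1, 6, 19, 20]

The merge sort proceeds by recursively splitting the array and merging sorted halves.
After all merges, the sorted array is [1, 6, 19, 20].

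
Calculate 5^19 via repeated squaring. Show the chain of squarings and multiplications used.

Computing 5^19 by squaring (build up from 5^1; each line after the first costs one multiplication):

5^1 = 5
5^2 = (5^1)^2 = 5^2 = 25
5^4 = (5^2)^2 = 25^2 = 625
5^8 = (5^4)^2 = 625^2 = 390625
5^9 = 5 * 5^8 = 5 * 390625 = 1953125
5^18 = (5^9)^2 = 1953125^2 = 3814697265625
5^19 = 5 * 5^18 = 5 * 3814697265625 = 19073486328125

Result: 19073486328125
Multiplications needed: 6 (6 lines after 5^1)

5^19 = 19073486328125. Using exponentiation by squaring, this requires 6 multiplications. The key idea: if the exponent is even, square the half-power; if odd, multiply by the base once.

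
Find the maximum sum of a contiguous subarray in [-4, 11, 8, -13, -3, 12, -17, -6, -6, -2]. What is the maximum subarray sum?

Using Kadane's algorithm on [-4, 11, 8, -13, -3, 12, -17, -6, -6, -2]:

Scanning through the array:
Position 1 (value 11): max_ending_here = 11, max_so_far = 11
Position 2 (value 8): max_ending_here = 19, max_so_far = 19
Position 3 (value -13): max_ending_here = 6, max_so_far = 19
Position 4 (value -3): max_ending_here = 3, max_so_far = 19
Position 5 (value 12): max_ending_here = 15, max_so_far = 19
Position 6 (value -17): max_ending_here = -2, max_so_far = 19
Position 7 (value -6): max_ending_here = -6, max_so_far = 19
Position 8 (value -6): max_ending_here = -6, max_so_far = 19
Position 9 (value -2): max_ending_here = -2, max_so_far = 19

Maximum subarray: [11, 8]
Maximum sum: 19

The maximum subarray is [11, 8] with sum 19. This subarray runs from index 1 to index 2.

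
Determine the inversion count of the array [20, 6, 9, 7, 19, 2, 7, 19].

Finding inversions in [20, 6, 9, 7, 19, 2, 7, 19]:

(0, 1): arr[0]=20 > arr[1]=6
(0, 2): arr[0]=20 > arr[2]=9
(0, 3): arr[0]=20 > arr[3]=7
(0, 4): arr[0]=20 > arr[4]=19
(0, 5): arr[0]=20 > arr[5]=2
(0, 6): arr[0]=20 > arr[6]=7
(0, 7): arr[0]=20 > arr[7]=19
(1, 5): arr[1]=6 > arr[5]=2
(2, 3): arr[2]=9 > arr[3]=7
(2, 5): arr[2]=9 > arr[5]=2
(2, 6): arr[2]=9 > arr[6]=7
(3, 5): arr[3]=7 > arr[5]=2
(4, 5): arr[4]=19 > arr[5]=2
(4, 6): arr[4]=19 > arr[6]=7

Total inversions: 14

The array has 14 inversion(s): (0,1), (0,2), (0,3), (0,4), (0,5), (0,6), (0,7), (1,5), (2,3), (2,5), (2,6), (3,5), (4,5), (4,6). Each pair (i,j) satisfies i < j and arr[i] > arr[j].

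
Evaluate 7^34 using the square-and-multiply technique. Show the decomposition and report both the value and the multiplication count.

Computing 7^34 by squaring (build up from 7^1; each line after the first costs one multiplication):

7^1 = 7
7^2 = (7^1)^2 = 7^2 = 49
7^4 = (7^2)^2 = 49^2 = 2401
7^8 = (7^4)^2 = 2401^2 = 5764801
7^16 = (7^8)^2 = 5764801^2 = 33232930569601
7^17 = 7 * 7^16 = 7 * 33232930569601 = 232630513987207
7^34 = (7^17)^2 = 232630513987207^2 = 54116956037952111668959660849

Result: 54116956037952111668959660849
Multiplications needed: 6 (6 lines after 7^1)

7^34 = 54116956037952111668959660849. Using exponentiation by squaring, this requires 6 multiplications. The key idea: if the exponent is even, square the half-power; if odd, multiply by the base once.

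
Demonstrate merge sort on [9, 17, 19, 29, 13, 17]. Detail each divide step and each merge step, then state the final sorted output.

Merge sort trace:

Split: [9, 17, 19, 29, 13, 17] -> [9, 17, 19] and [29, 13, 17]
  Split: [9, 17, 19] -> [9] and [17, 19]
    Split: [17, 19] -> [17] and [19]
    Merge: [17] + [19] -> [17, 19]
  Merge: [9] + [17, 19] -> [9, 17, 19]
  Split: [29, 13, 17] -> [29] and [13, 17]
    Split: [13, 17] -> [13] and [17]
    Merge: [13] + [17] -> [13, 17]
  Merge: [29] + [13, 17] -> [13, 17, 29]
Merge: [9, 17, 19] + [13, 17, 29] -> [9, 13, 17, 17, 19, 29]

Final sorted array: [9, 13, 17, 17, 19, 29]

The merge sort proceeds by recursively splitting the array and merging sorted halves.
After all merges, the sorted array is [9, 13, 17, 17, 19, 29].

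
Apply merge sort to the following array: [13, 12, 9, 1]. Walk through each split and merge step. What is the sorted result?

Merge sort trace:

Split: [13, 12, 9, 1] -> [13, 12] and [9, 1]
  Split: [13, 12] -> [13] and [12]
  Merge: [13] + [12] -> [12, 13]
  Split: [9, 1] -> [9] and [1]
  Merge: [9] + [1] -> [1, 9]
Merge: [12, 13] + [1, 9] -> [1, 9, 12, 13]

Final sorted array: [1, 9, 12, 13]

The merge sort proceeds by recursively splitting the array and merging sorted halves.
After all merges, the sorted array is [1, 9, 12, 13].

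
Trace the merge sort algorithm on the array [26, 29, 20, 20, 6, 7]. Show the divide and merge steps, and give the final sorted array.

Merge sort trace:

Split: [26, 29, 20, 20, 6, 7] -> [26, 29, 20] and [20, 6, 7]
  Split: [26, 29, 20] -> [26] and [29, 20]
    Split: [29, 20] -> [29] and [20]
    Merge: [29] + [20] -> [20, 29]
  Merge: [26] + [20, 29] -> [20, 26, 29]
  Split: [20, 6, 7] -> [20] and [6, 7]
    Split: [6, 7] -> [6] and [7]
    Merge: [6] + [7] -> [6, 7]
  Merge: [20] + [6, 7] -> [6, 7, 20]
Merge: [20, 26, 29] + [6, 7, 20] -> [6, 7, 20, 20, 26, 29]

Final sorted array: [6, 7, 20, 20, 26, 29]

The merge sort proceeds by recursively splitting the array and merging sorted halves.
After all merges, the sorted array is [6, 7, 20, 20, 26, 29].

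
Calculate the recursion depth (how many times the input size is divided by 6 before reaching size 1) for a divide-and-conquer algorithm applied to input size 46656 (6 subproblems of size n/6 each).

For divide and conquer with division factor 6:

Problem sizes at each level:
Level 0: 46656
Level 1: 7776
Level 2: 1296
Level 3: 216
Level 4: 36
Level 5: 6
Level 6: 1

The root is level 0 and the size-1 base case is level 6 (the tree spans levels 0 through 6, i.e. 7 levels counting the root), so the depth is the number of divisions: log_6(46656) = 6

The recursion tree depth is log_6(46656) = 6. At each level, the problem size is divided by 6, so it takes 6 divisions to reduce to a base case of size 1. The algorithm makes 6 recursive calls at each level.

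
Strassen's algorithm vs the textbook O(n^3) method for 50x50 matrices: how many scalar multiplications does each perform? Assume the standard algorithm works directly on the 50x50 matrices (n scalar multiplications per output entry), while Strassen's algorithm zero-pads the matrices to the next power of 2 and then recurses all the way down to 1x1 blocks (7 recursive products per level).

Matrix multiplication for 50x50 matrices:

Strassen's algorithm requires power-of-2 dimensions. Pad 50x50 to 64x64 (next power of 2).

Standard algorithm: 50^3 = 125000 multiplications
Strassen's algorithm: 7^(log2(64)) = 7^6 = 117649 multiplications
Savings: 125000 - 117649 = 7351 multiplications

Standard: 125000 multiplications (50^3). Strassen: 117649 multiplications (7^6, after padding to 64x64). Strassen reduces 8 recursive multiplications to 7 at each level.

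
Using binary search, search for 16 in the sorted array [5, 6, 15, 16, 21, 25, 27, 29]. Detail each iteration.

Binary search for 16 in [5, 6, 15, 16, 21, 25, 27, 29]:

lo=0, hi=7, mid=3, arr[mid]=16 -> Found target at index 3!

Binary search finds 16 at index 3 after 1 comparisons. The search repeatedly halves the search space by comparing with the middle element.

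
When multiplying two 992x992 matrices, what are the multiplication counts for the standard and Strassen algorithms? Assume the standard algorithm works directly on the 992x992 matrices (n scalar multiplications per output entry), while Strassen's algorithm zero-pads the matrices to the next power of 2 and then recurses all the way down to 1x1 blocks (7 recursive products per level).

Matrix multiplication for 992x992 matrices:

Strassen's algorithm requires power-of-2 dimensions. Pad 992x992 to 1024x1024 (next power of 2).

Standard algorithm: 992^3 = 976191488 multiplications
Strassen's algorithm: 7^(log2(1024)) = 7^10 = 282475249 multiplications
Savings: 976191488 - 282475249 = 693716239 multiplications

Standard: 976191488 multiplications (992^3). Strassen: 282475249 multiplications (7^10, after padding to 1024x1024). Strassen reduces 8 recursive multiplications to 7 at each level.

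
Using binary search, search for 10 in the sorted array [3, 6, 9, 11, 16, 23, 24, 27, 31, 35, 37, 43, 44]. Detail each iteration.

Binary search for 10 in [3, 6, 9, 11, 16, 23, 24, 27, 31, 35, 37, 43, 44]:

lo=0, hi=12, mid=6, arr[mid]=24 -> 24 > 10, search left half
lo=0, hi=5, mid=2, arr[mid]=9 -> 9 < 10, search right half
lo=3, hi=5, mid=4, arr[mid]=16 -> 16 > 10, search left half
lo=3, hi=3, mid=3, arr[mid]=11 -> 11 > 10, search left half
lo=3 > hi=2, target 10 not found

Binary search determines that 10 is not in the array after 4 comparisons. The search space was exhausted without finding the target.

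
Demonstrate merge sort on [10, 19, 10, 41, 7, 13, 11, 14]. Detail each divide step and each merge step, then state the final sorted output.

Merge sort trace:

Split: [10, 19, 10, 41, 7, 13, 11, 14] -> [10, 19, 10, 41] and [7, 13, 11, 14]
  Split: [10, 19, 10, 41] -> [10, 19] and [10, 41]
    Split: [10, 19] -> [10] and [19]
    Merge: [10] + [19] -> [10, 19]
    Split: [10, 41] -> [10] and [41]
    Merge: [10] + [41] -> [10, 41]
  Merge: [10, 19] + [10, 41] -> [10, 10, 19, 41]
  Split: [7, 13, 11, 14] -> [7, 13] and [11, 14]
    Split: [7, 13] -> [7] and [13]
    Merge: [7] + [13] -> [7, 13]
    Split: [11, 14] -> [11] and [14]
    Merge: [11] + [14] -> [11, 14]
  Merge: [7, 13] + [11, 14] -> [7, 11, 13, 14]
Merge: [10, 10, 19, 41] + [7, 11, 13, 14] -> [7, 10, 10, 11, 13, 14, 19, 41]

Final sorted array: [7, 10, 10, 11, 13, 14, 19, 41]

The merge sort proceeds by recursively splitting the array and merging sorted halves.
After all merges, the sorted array is [7, 10, 10, 11, 13, 14, 19, 41].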